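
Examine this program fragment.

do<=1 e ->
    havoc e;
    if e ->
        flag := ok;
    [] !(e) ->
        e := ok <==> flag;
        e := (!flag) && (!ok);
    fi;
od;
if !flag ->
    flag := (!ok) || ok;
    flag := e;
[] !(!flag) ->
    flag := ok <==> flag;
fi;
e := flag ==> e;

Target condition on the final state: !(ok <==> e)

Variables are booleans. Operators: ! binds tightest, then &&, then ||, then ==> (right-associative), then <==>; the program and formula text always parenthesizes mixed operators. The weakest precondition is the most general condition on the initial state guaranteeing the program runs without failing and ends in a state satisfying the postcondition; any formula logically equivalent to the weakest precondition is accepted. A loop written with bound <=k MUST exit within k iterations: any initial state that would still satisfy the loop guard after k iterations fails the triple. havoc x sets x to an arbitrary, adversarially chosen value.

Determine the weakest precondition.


Working backward. After the program, !(ok <==> e) must hold.
Before e := flag ==> e: !(ok <==> (flag ==> e))
Then branch requires !ok; else branch requires !(ok <==> ((ok <==> flag) ==> e)).
Before the if: ((!flag) ==> (!ok)) && (flag ==> (!(ok <==> ((ok <==> flag) ==> e))))
Before the loop (bound <=1), unroll the exhaustion recursion (WP_0 = exit-now case; WP_j = one more guarded iteration, up to j = 1):
  WP_0: (!e) && ((!flag) ==> (!ok)) && (flag ==> (!(ok <==> ((ok <==> flag) ==> e))))
  WP_1: (!e) && ((!e) ==> (((!flag) ==> (!ok)) && (flag ==> (!(ok <==> ((ok <==> flag) ==> e))))))
So before the loop: (!e) && ((!e) ==> (((!flag) ==> (!ok)) && (flag ==> (!(ok <==> ((ok <==> flag) ==> e))))))
Answer: WP = (!e) && ((!e) ==> (((!flag) ==> (!ok)) && (flag ==> (!(ok <==> ((ok <==> flag) ==> e))))))


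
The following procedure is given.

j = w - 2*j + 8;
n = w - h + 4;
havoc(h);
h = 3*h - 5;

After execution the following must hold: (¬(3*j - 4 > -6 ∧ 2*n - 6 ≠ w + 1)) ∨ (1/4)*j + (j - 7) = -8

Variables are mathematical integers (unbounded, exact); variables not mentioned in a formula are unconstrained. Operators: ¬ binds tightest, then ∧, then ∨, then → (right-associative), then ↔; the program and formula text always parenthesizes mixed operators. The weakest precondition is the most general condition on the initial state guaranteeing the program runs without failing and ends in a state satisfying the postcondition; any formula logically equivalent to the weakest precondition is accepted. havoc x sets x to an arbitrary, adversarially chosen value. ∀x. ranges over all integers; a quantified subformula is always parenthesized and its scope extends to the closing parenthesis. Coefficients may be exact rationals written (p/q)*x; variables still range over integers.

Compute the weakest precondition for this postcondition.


Working backward. After the program, the postcondition (¬(3*j - 4 > -6 ∧ 2*n - 6 ≠ w + 1)) ∨ (1/4)*j + (j - 7) = -8 must hold; in canonical form it is (¬(3*j > -2 ∧ 2*n ≠ w + 7)) ∨ (5/4)*j = -1.
Before h := 3*h - 5: (¬(3*j > -2 ∧ 2*n ≠ w + 7)) ∨ (5/4)*j = -1
Before havoc h: (¬(3*j > -2 ∧ 2*n ≠ w + 7)) ∨ (5/4)*j = -1
Before n := w - h + 4: (¬(3*j > -2 ∧ w ≠ 2*h - 1)) ∨ (5/4)*j = -1
Before j := w - 2*j + 8: (¬(3*w > 6*j - 26 ∧ w ≠ 2*h - 1)) ∨ (5/4)*w = (5/2)*j - 11
Answer: WP = (¬(3*w > 6*j - 26 ∧ w ≠ 2*h - 1)) ∨ (5/4)*w = (5/2)*j - 11


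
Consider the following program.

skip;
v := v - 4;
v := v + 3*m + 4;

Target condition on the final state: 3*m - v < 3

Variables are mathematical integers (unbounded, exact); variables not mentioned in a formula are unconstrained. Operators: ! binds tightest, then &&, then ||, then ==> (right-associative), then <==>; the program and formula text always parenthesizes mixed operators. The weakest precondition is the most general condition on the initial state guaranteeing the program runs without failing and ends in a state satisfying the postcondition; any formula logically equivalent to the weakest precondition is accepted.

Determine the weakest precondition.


Working backward. After the program, the postcondition 3*m - v < 3 must hold; in canonical form it is 3*m < v + 3.
Before v := v + 3*m + 4: v > -7
Before v := v - 4: v > -3
Before skip: v > -3
Answer: WP = v > -3


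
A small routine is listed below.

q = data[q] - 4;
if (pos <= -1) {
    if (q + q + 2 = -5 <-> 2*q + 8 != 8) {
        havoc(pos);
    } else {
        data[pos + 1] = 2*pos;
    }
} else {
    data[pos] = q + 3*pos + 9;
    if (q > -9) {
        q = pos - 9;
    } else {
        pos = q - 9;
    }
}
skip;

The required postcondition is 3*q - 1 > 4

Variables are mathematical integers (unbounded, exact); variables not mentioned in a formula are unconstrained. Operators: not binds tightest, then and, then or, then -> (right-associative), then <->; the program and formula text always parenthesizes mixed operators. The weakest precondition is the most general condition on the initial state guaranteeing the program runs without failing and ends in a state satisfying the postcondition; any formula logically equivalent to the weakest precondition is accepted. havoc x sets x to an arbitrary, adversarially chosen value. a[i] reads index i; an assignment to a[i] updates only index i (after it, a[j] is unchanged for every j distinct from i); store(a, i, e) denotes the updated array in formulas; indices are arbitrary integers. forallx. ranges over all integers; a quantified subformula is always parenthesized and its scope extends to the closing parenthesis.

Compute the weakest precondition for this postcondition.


Working backward. After the program, the postcondition 3*q - 1 > 4 must hold; in canonical form it is 3*q > 5.
Before skip: 3*q > 5
Then branch requires ((2*q = -7 <-> 2*q != 0) -> 3*q > 5) and ((not (2*q = -7 <-> 2*q != 0)) -> 3*q > 5); else branch requires (q > -9 -> 3*pos > 32) and ((not (q > -9)) -> 3*q > 5).
Before the if: (pos <= -1 -> (((2*q = -7 <-> 2*q != 0) -> 3*q > 5) and ((not (2*q = -7 <-> 2*q != 0)) -> 3*q > 5))) and ((not (pos <= -1)) -> ((q > -9 -> 3*pos > 32) and ((not (q > -9)) -> 3*q > 5)))
Before q := data[q] - 4: (pos <= -1 -> (((2*data[q] = 1 <-> 2*data[q] != 8) -> 3*data[q] > 17) and ((not (2*data[q] = 1 <-> 2*data[q] != 8)) -> 3*data[q] > 17))) and ((not (pos <= -1)) -> ((data[q] > -5 -> 3*pos > 32) and ((not (data[q] > -5)) -> 3*data[q] > 17)))
Answer: WP = (pos <= -1 -> (((2*data[q] = 1 <-> 2*data[q] != 8) -> 3*data[q] > 17) and ((not (2*data[q] = 1 <-> 2*data[q] != 8)) -> 3*data[q] > 17))) and ((not (pos <= -1)) -> ((data[q] > -5 -> 3*pos > 32) and ((not (data[q] > -5)) -> 3*data[q] > 17)))


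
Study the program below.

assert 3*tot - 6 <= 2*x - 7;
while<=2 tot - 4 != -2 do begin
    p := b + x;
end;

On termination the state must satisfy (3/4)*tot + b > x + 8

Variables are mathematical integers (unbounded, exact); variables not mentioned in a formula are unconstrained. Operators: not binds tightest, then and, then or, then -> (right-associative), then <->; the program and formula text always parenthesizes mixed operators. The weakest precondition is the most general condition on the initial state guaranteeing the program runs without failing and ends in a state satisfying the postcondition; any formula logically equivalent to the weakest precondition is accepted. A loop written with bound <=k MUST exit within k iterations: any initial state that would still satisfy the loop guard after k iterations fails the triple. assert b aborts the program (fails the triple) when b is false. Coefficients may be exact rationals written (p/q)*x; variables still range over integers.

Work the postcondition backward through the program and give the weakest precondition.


Working backward. After the program, the postcondition (3/4)*tot + b > x + 8 must hold; in canonical form it is b + (3/4)*tot > x + 8.
Before the loop (bound <=2), unroll the exhaustion recursion (WP_0 = exit-now case; WP_j = one more guarded iteration, up to j = 2):
  WP_0: (not (tot != 2)) and b + (3/4)*tot > x + 8
  WP_1: (tot != 2 -> ((not (tot != 2)) and b + (3/4)*tot > x + 8)) and ((not (tot != 2)) -> b + (3/4)*tot > x + 8)
  WP_2: (tot != 2 -> ((tot != 2 -> ((not (tot != 2)) and b + (3/4)*tot > x + 8)) and ((not (tot != 2)) -> b + (3/4)*tot > x + 8))) and ((not (tot != 2)) -> b + (3/4)*tot > x + 8)
So before the loop: (tot != 2 -> ((tot != 2 -> ((not (tot != 2)) and b + (3/4)*tot > x + 8)) and ((not (tot != 2)) -> b + (3/4)*tot > x + 8))) and ((not (tot != 2)) -> b + (3/4)*tot > x + 8)
Before assert 3*tot - 6 <= 2*x - 7: 3*tot <= 2*x - 1 and (tot != 2 -> ((tot != 2 -> ((not (tot != 2)) and b + (3/4)*tot > x + 8)) and ((not (tot != 2)) -> b + (3/4)*tot > x + 8))) and ((not (tot != 2)) -> b + (3/4)*tot > x + 8)
Answer: WP = 3*tot <= 2*x - 1 and (tot != 2 -> ((tot != 2 -> ((not (tot != 2)) and b + (3/4)*tot > x + 8)) and ((not (tot != 2)) -> b + (3/4)*tot > x + 8))) and ((not (tot != 2)) -> b + (3/4)*tot > x + 8)


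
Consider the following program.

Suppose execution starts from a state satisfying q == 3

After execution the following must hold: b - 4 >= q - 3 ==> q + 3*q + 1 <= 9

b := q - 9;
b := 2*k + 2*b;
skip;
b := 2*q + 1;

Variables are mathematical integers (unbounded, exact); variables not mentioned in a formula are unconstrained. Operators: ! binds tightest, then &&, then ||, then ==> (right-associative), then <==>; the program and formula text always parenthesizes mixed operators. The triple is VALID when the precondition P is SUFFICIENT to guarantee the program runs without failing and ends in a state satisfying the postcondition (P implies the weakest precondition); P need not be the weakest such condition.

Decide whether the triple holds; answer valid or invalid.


Working backward. After the program, the postcondition b - 4 >= q - 3 ==> q + 3*q + 1 <= 9 must hold; in canonical form it is b >= q + 1 ==> 4*q <= 8.
Before b := 2*q + 1: q >= 0 ==> 4*q <= 8
Before skip: q >= 0 ==> 4*q <= 8
Before b := 2*k + 2*b: q >= 0 ==> 4*q <= 8
Before b := q - 9: q >= 0 ==> 4*q <= 8
The weakest precondition is q >= 0 ==> 4*q <= 8.
Check whether q == 3 implies it.
Countermodel: at the initial state q = 3, the precondition holds but the weakest precondition fails.
Answer: invalid


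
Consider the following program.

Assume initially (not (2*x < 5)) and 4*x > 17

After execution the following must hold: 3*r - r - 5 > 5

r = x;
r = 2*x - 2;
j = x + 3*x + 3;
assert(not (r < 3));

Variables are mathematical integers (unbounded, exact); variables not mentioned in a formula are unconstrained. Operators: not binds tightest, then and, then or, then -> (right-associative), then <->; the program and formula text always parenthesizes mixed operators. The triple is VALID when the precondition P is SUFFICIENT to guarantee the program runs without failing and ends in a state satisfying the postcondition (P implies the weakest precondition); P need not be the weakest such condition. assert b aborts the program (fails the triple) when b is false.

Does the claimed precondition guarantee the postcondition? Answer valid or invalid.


Working backward. After the program, the postcondition 3*r - r - 5 > 5 must hold; in canonical form it is 2*r > 10.
Before assert not (r < 3): (not (r < 3)) and 2*r > 10
Before j := x + 3*x + 3: (not (r < 3)) and 2*r > 10
Before r := 2*x - 2: (not (2*x < 5)) and 4*x > 14
Before r := x: (not (2*x < 5)) and 4*x > 14
The weakest precondition is (not (2*x < 5)) and 4*x > 14.
Check whether (not (2*x < 5)) and 4*x > 17 implies it.
Every state satisfying the precondition satisfies the weakest precondition: the implication holds.
Answer: valid


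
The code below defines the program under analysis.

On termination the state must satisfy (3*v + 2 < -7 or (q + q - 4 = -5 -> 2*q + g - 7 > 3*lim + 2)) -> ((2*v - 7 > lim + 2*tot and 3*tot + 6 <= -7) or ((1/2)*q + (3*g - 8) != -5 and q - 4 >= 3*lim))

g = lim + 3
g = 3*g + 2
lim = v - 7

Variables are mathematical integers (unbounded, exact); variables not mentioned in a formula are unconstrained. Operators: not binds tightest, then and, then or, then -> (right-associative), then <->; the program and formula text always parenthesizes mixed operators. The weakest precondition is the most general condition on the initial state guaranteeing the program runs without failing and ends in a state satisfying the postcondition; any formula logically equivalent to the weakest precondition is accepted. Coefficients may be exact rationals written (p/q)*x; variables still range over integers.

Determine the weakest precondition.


Working backward. After the program, the postcondition (3*v + 2 < -7 or (q + q - 4 = -5 -> 2*q + g - 7 > 3*lim + 2)) -> ((2*v - 7 > lim + 2*tot and 3*tot + 6 <= -7) or ((1/2)*q + (3*g - 8) != -5 and q - 4 >= 3*lim)) must hold; in canonical form it is (3*v < -9 or (2*q = -1 -> g + 2*q > 3*lim + 9)) -> ((2*v > lim + 2*tot + 7 and 3*tot <= -13) or (3*g + (1/2)*q != 3 and q >= 3*lim + 4)).
Before lim := v - 7: (3*v < -9 or (2*q = -1 -> g + 2*q > 3*v - 12)) -> ((v > 2*tot and 3*tot <= -13) or (3*g + (1/2)*q != 3 and q >= 3*v - 17))
Before g := 3*g + 2: (3*v < -9 or (2*q = -1 -> 3*g + 2*q > 3*v - 14)) -> ((v > 2*tot and 3*tot <= -13) or (9*g + (1/2)*q != -3 and q >= 3*v - 17))
Before g := lim + 3: (3*v < -9 or (2*q = -1 -> 3*lim + 2*q > 3*v - 23)) -> ((v > 2*tot and 3*tot <= -13) or (9*lim + (1/2)*q != -30 and q >= 3*v - 17))
Answer: WP = (3*v < -9 or (2*q = -1 -> 3*lim + 2*q > 3*v - 23)) -> ((v > 2*tot and 3*tot <= -13) or (9*lim + (1/2)*q != -30 and q >= 3*v - 17))


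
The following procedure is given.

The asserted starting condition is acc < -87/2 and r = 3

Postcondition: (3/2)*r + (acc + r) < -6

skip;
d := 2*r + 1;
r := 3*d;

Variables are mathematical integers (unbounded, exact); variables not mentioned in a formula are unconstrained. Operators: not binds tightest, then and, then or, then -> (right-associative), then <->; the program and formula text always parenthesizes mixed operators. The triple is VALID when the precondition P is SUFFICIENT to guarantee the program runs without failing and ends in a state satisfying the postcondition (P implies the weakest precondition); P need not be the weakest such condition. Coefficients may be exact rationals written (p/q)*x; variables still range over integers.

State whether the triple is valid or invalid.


Working backward. After the program, the postcondition (3/2)*r + (acc + r) < -6 must hold; in canonical form it is acc + (5/2)*r < -6.
Before r := 3*d: acc + (15/2)*d < -6
Before d := 2*r + 1: acc + 15*r < -27/2
Before skip: acc + 15*r < -27/2
The weakest precondition is acc + 15*r < -27/2.
Check whether acc < -87/2 and r = 3 implies it.
Countermodel: at the initial state acc = -58, r = 3, the precondition holds but the weakest precondition fails.
Answer: invalid


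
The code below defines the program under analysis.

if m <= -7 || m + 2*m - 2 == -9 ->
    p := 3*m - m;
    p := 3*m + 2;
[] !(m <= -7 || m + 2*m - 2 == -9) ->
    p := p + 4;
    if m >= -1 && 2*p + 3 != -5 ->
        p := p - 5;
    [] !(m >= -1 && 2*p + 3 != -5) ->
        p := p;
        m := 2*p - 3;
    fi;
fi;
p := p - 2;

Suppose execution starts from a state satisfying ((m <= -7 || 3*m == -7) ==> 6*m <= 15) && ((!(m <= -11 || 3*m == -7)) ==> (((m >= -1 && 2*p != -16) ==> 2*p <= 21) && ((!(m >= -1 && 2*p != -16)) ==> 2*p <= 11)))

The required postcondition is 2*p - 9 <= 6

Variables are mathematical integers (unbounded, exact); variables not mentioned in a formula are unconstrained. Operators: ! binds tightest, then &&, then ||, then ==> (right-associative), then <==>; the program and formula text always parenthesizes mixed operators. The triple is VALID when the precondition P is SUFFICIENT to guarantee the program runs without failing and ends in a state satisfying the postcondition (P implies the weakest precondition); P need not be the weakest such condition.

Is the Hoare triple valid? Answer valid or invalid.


Working backward. After the program, the postcondition 2*p - 9 <= 6 must hold; in canonical form it is 2*p <= 15.
Before p := p - 2: 2*p <= 19
Then branch requires 6*m <= 15; else branch requires ((m >= -1 && 2*p != -16) ==> 2*p <= 21) && ((!(m >= -1 && 2*p != -16)) ==> 2*p <= 11).
Before the if: ((m <= -7 || 3*m == -7) ==> 6*m <= 15) && ((!(m <= -7 || 3*m == -7)) ==> (((m >= -1 && 2*p != -16) ==> 2*p <= 21) && ((!(m >= -1 && 2*p != -16)) ==> 2*p <= 11)))
The weakest precondition is ((m <= -7 || 3*m == -7) ==> 6*m <= 15) && ((!(m <= -7 || 3*m == -7)) ==> (((m >= -1 && 2*p != -16) ==> 2*p <= 21) && ((!(m >= -1 && 2*p != -16)) ==> 2*p <= 11))).
Check whether ((m <= -7 || 3*m == -7) ==> 6*m <= 15) && ((!(m <= -11 || 3*m == -7)) ==> (((m >= -1 && 2*p != -16) ==> 2*p <= 21) && ((!(m >= -1 && 2*p != -16)) ==> 2*p <= 11))) implies it.
Every state satisfying the precondition satisfies the weakest precondition: the implication holds.
Answer: valid


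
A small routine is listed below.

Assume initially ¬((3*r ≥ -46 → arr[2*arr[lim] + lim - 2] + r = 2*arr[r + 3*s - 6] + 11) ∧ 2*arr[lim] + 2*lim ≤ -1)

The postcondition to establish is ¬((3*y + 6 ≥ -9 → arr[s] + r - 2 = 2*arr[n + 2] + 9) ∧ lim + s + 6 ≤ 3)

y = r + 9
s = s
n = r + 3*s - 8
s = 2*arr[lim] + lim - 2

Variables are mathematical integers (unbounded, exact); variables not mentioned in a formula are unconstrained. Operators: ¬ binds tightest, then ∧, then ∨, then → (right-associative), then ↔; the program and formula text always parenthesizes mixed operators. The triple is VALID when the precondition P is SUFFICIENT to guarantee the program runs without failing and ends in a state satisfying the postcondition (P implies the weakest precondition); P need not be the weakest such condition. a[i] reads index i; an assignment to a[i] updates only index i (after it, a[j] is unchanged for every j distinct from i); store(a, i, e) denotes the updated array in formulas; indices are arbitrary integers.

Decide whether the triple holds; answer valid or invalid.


Working backward. After the program, the postcondition ¬((3*y + 6 ≥ -9 → arr[s] + r - 2 = 2*arr[n + 2] + 9) ∧ lim + s + 6 ≤ 3) must hold; in canonical form it is ¬((3*y ≥ -15 → arr[s] + r = 2*arr[n + 2] + 11) ∧ lim + s ≤ -3).
Before s := 2*arr[lim] + lim - 2: ¬((3*y ≥ -15 → arr[2*arr[lim] + lim - 2] + r = 2*arr[n + 2] + 11) ∧ 2*arr[lim] + 2*lim ≤ -1)
Before n := r + 3*s - 8: ¬((3*y ≥ -15 → arr[2*arr[lim] + lim - 2] + r = 2*arr[r + 3*s - 6] + 11) ∧ 2*arr[lim] + 2*lim ≤ -1)
Before s := s: ¬((3*y ≥ -15 → arr[2*arr[lim] + lim - 2] + r = 2*arr[r + 3*s - 6] + 11) ∧ 2*arr[lim] + 2*lim ≤ -1)
Before y := r + 9: ¬((3*r ≥ -42 → arr[2*arr[lim] + lim - 2] + r = 2*arr[r + 3*s - 6] + 11) ∧ 2*arr[lim] + 2*lim ≤ -1)
The weakest precondition is ¬((3*r ≥ -42 → arr[2*arr[lim] + lim - 2] + r = 2*arr[r + 3*s - 6] + 11) ∧ 2*arr[lim] + 2*lim ≤ -1).
Check whether ¬((3*r ≥ -46 → arr[2*arr[lim] + lim - 2] + r = 2*arr[r + 3*s - 6] + 11) ∧ 2*arr[lim] + 2*lim ≤ -1) implies it.
Countermodel: at the initial state arr = {[-21] = 30138, [-3] = 60303, [-1] = 0, elsewhere 60303}, lim = -1, r = -15, s = 0, the precondition holds but the weakest precondition fails.
Answer: invalid


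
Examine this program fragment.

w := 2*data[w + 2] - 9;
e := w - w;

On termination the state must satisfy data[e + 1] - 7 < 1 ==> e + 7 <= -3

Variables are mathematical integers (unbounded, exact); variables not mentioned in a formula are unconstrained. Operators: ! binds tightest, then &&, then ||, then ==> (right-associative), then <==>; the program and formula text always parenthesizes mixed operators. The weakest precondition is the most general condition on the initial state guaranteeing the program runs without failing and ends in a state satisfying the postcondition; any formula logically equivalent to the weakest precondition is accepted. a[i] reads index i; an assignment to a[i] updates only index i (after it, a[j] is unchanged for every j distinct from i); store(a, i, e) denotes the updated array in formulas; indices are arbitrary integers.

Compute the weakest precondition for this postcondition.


Working backward. After the program, the postcondition data[e + 1] - 7 < 1 ==> e + 7 <= -3 must hold; in canonical form it is data[e + 1] < 8 ==> e <= -10.
Before e := w - w: !(data[1] < 8)
Before w := 2*data[w + 2] - 9: !(data[1] < 8)
Answer: WP = !(data[1] < 8)


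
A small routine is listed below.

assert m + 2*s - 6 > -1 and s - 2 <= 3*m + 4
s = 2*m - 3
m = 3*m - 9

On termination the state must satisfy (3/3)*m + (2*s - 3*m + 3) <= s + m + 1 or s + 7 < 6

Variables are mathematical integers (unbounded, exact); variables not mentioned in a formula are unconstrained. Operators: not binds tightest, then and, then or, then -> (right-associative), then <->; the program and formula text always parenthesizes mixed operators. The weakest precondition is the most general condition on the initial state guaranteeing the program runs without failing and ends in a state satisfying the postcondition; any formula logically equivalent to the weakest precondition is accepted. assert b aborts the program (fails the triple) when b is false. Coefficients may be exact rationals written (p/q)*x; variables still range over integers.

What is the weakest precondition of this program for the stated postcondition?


Working backward. After the program, the postcondition (3/3)*m + (2*s - 3*m + 3) <= s + m + 1 or s + 7 < 6 must hold; in canonical form it is s <= 3*m - 2 or s < -1.
Before m := 3*m - 9: s <= 9*m - 29 or s < -1
Before s := 2*m - 3: 7*m >= 26 or 2*m < 2
Before assert m + 2*s - 6 > -1 and s - 2 <= 3*m + 4: m + 2*s > 5 and s <= 3*m + 6 and (7*m >= 26 or 2*m < 2)
Answer: WP = m + 2*s > 5 and s <= 3*m + 6 and (7*m >= 26 or 2*m < 2)


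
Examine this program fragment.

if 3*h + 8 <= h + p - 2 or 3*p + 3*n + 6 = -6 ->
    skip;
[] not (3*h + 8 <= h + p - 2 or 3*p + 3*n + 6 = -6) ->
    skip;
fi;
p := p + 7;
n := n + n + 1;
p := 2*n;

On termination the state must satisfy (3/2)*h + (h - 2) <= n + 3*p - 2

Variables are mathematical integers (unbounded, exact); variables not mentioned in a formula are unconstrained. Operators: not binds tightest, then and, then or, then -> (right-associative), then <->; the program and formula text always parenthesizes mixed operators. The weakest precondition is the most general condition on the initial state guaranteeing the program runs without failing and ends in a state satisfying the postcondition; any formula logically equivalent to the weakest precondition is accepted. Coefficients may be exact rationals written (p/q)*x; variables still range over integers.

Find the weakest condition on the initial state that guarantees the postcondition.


Working backward. After the program, the postcondition (3/2)*h + (h - 2) <= n + 3*p - 2 must hold; in canonical form it is (5/2)*h <= n + 3*p.
Before p := 2*n: (5/2)*h <= 7*n
Before n := n + n + 1: (5/2)*h <= 14*n + 7
Before p := p + 7: (5/2)*h <= 14*n + 7
Then branch requires (5/2)*h <= 14*n + 7; else branch requires (5/2)*h <= 14*n + 7.
Before the if: ((2*h <= p - 10 or 3*n + 3*p = -12) -> (5/2)*h <= 14*n + 7) and ((not (2*h <= p - 10 or 3*n + 3*p = -12)) -> (5/2)*h <= 14*n + 7)
Answer: WP = ((2*h <= p - 10 or 3*n + 3*p = -12) -> (5/2)*h <= 14*n + 7) and ((not (2*h <= p - 10 or 3*n + 3*p = -12)) -> (5/2)*h <= 14*n + 7)


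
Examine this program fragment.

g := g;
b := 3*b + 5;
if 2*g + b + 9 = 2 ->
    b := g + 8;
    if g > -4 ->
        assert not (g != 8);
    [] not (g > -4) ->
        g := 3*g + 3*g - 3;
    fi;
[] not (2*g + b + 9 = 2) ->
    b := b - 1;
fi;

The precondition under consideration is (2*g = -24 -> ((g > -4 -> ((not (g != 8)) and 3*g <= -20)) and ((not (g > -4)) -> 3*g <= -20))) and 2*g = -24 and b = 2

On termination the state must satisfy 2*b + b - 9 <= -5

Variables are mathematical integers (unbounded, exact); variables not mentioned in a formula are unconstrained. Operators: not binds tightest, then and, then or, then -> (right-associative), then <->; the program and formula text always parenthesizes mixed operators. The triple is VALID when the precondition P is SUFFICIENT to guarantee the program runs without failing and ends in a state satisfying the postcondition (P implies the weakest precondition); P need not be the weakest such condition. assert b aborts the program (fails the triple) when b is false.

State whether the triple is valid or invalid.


Working backward. After the program, the postcondition 2*b + b - 9 <= -5 must hold; in canonical form it is 3*b <= 4.
Then branch requires (g > -4 -> ((not (g != 8)) and 3*g <= -20)) and ((not (g > -4)) -> 3*g <= -20); else branch requires 3*b <= 7.
Before the if: (b + 2*g = -7 -> ((g > -4 -> ((not (g != 8)) and 3*g <= -20)) and ((not (g > -4)) -> 3*g <= -20))) and ((not (b + 2*g = -7)) -> 3*b <= 7)
Before b := 3*b + 5: (3*b + 2*g = -12 -> ((g > -4 -> ((not (g != 8)) and 3*g <= -20)) and ((not (g > -4)) -> 3*g <= -20))) and ((not (3*b + 2*g = -12)) -> 9*b <= -8)
Before g := g: (3*b + 2*g = -12 -> ((g > -4 -> ((not (g != 8)) and 3*g <= -20)) and ((not (g > -4)) -> 3*g <= -20))) and ((not (3*b + 2*g = -12)) -> 9*b <= -8)
The weakest precondition is (3*b + 2*g = -12 -> ((g > -4 -> ((not (g != 8)) and 3*g <= -20)) and ((not (g > -4)) -> 3*g <= -20))) and ((not (3*b + 2*g = -12)) -> 9*b <= -8).
Check whether (2*g = -24 -> ((g > -4 -> ((not (g != 8)) and 3*g <= -20)) and ((not (g > -4)) -> 3*g <= -20))) and 2*g = -24 and b = 2 implies it.
Countermodel: at the initial state b = 2, g = -12, the precondition holds but the weakest precondition fails.
Answer: invalid


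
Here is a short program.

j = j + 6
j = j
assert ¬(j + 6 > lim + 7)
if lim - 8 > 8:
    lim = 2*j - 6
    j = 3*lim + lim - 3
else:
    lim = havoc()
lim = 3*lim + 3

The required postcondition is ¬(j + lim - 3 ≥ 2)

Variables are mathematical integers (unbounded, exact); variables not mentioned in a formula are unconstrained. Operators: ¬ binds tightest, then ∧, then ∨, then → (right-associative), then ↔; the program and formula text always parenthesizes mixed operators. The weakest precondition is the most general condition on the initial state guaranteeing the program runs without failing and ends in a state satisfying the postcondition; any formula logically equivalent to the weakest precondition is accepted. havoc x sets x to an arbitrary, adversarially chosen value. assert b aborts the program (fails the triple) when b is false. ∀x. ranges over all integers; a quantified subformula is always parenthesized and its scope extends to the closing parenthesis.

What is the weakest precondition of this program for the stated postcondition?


Working backward. After the program, the postcondition ¬(j + lim - 3 ≥ 2) must hold; in canonical form it is ¬(j + lim ≥ 5).
Before lim := 3*lim + 3: ¬(j + 3*lim ≥ 2)
Then branch requires ¬(14*j ≥ 47); else branch requires ∀lim_1. (¬(j + 3*lim_1 ≥ 2)).
Before the if: (lim > 16 → (¬(14*j ≥ 47))) ∧ ((¬(lim > 16)) → (∀lim_1. (¬(j + 3*lim_1 ≥ 2))))
Before assert ¬(j + 6 > lim + 7): (¬(j > lim + 1)) ∧ (lim > 16 → (¬(14*j ≥ 47))) ∧ ((¬(lim > 16)) → (∀lim_1. (¬(j + 3*lim_1 ≥ 2))))
Before j := j: (¬(j > lim + 1)) ∧ (lim > 16 → (¬(14*j ≥ 47))) ∧ ((¬(lim > 16)) → (∀lim_1. (¬(j + 3*lim_1 ≥ 2))))
Before j := j + 6: (¬(j > lim - 5)) ∧ (lim > 16 → (¬(14*j ≥ -37))) ∧ ((¬(lim > 16)) → (∀lim_1. (¬(j + 3*lim_1 ≥ -4))))
Answer: WP = (¬(j > lim - 5)) ∧ (lim > 16 → (¬(14*j ≥ -37))) ∧ ((¬(lim > 16)) → (∀lim_1. (¬(j + 3*lim_1 ≥ -4))))


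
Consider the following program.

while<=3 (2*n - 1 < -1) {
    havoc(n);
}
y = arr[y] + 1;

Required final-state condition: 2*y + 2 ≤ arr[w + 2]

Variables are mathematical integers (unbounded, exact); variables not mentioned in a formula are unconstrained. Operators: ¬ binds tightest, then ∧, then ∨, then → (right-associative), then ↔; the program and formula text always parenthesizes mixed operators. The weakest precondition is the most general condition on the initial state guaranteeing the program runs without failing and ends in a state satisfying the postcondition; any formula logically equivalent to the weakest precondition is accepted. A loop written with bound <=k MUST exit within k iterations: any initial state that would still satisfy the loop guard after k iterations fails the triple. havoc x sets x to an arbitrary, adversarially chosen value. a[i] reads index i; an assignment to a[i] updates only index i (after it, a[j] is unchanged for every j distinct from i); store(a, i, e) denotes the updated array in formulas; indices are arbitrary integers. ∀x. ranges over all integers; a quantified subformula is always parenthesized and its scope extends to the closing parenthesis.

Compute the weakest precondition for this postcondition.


Working backward. After the program, the postcondition 2*y + 2 ≤ arr[w + 2] must hold; in canonical form it is 2*y ≤ arr[w + 2] - 2.
Before y := arr[y] + 1: 2*arr[y] ≤ arr[w + 2] - 4
Before the loop (bound <=3), unroll the exhaustion recursion (WP_0 = exit-now case; WP_j = one more guarded iteration, up to j = 3):
  WP_0: (¬(2*n < 0)) ∧ 2*arr[y] ≤ arr[w + 2] - 4
  WP_1: (2*n < 0 → (∀n_1. ((¬(2*n_1 < 0)) ∧ 2*arr[y] ≤ arr[w + 2] - 4))) ∧ ((¬(2*n < 0)) → 2*arr[y] ≤ arr[w + 2] - 4)
  WP_2: (2*n < 0 → (∀n_2. ((2*n_2 < 0 → (∀n_1. ((¬(2*n_1 < 0)) ∧ 2*arr[y] ≤ arr[w + 2] - 4))) ∧ ((¬(2*n_2 < 0)) → 2*arr[y] ≤ arr[w + 2] - 4)))) ∧ ((¬(2*n < 0)) → 2*arr[y] ≤ arr[w + 2] - 4)
  WP_3: (2*n < 0 → (∀n_3. ((2*n_3 < 0 → (∀n_2. ((2*n_2 < 0 → (∀n_1. ((¬(2*n_1 < 0)) ∧ 2*arr[y] ≤ arr[w + 2] - 4))) ∧ ((¬(2*n_2 < 0)) → 2*arr[y] ≤ arr[w + 2] - 4)))) ∧ ((¬(2*n_3 < 0)) → 2*arr[y] ≤ arr[w + 2] - 4)))) ∧ ((¬(2*n < 0)) → 2*arr[y] ≤ arr[w + 2] - 4)
So before the loop: (2*n < 0 → (∀n_3. ((2*n_3 < 0 → (∀n_2. ((2*n_2 < 0 → (∀n_1. ((¬(2*n_1 < 0)) ∧ 2*arr[y] ≤ arr[w + 2] - 4))) ∧ ((¬(2*n_2 < 0)) → 2*arr[y] ≤ arr[w + 2] - 4)))) ∧ ((¬(2*n_3 < 0)) → 2*arr[y] ≤ arr[w + 2] - 4)))) ∧ ((¬(2*n < 0)) → 2*arr[y] ≤ arr[w + 2] - 4)
Answer: WP = (2*n < 0 → (∀n_3. ((2*n_3 < 0 → (∀n_2. ((2*n_2 < 0 → (∀n_1. ((¬(2*n_1 < 0)) ∧ 2*arr[y] ≤ arr[w + 2] - 4))) ∧ ((¬(2*n_2 < 0)) → 2*arr[y] ≤ arr[w + 2] - 4)))) ∧ ((¬(2*n_3 < 0)) → 2*arr[y] ≤ arr[w + 2] - 4)))) ∧ ((¬(2*n < 0)) → 2*arr[y] ≤ arr[w + 2] - 4)


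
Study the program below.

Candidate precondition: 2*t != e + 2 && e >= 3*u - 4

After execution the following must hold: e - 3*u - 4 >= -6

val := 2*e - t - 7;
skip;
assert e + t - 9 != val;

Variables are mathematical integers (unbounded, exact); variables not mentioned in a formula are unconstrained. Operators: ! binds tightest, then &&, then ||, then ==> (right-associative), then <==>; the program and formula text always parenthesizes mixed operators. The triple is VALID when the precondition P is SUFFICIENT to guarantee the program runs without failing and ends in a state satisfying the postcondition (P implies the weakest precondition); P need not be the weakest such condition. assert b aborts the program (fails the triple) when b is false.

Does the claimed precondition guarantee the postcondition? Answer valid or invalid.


Working backward. After the program, the postcondition e - 3*u - 4 >= -6 must hold; in canonical form it is e >= 3*u - 2.
Before assert e + t - 9 != val: e + t != val + 9 && e >= 3*u - 2
Before skip: e + t != val + 9 && e >= 3*u - 2
Before val := 2*e - t - 7: 2*t != e + 2 && e >= 3*u - 2
The weakest precondition is 2*t != e + 2 && e >= 3*u - 2.
Check whether 2*t != e + 2 && e >= 3*u - 4 implies it.
Countermodel: at the initial state e = 0, t = 0, u = 1, the precondition holds but the weakest precondition fails.
Answer: invalid


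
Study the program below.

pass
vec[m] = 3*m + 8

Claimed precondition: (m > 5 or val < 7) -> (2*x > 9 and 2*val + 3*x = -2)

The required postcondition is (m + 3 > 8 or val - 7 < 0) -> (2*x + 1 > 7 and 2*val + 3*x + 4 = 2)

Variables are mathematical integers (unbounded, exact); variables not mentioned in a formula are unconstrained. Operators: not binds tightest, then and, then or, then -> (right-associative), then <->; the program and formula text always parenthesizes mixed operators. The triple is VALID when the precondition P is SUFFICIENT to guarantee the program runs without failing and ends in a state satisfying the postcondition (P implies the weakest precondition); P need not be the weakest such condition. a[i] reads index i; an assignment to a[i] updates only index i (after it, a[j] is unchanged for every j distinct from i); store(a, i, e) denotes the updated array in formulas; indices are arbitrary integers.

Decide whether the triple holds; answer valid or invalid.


Working backward. After the program, the postcondition (m + 3 > 8 or val - 7 < 0) -> (2*x + 1 > 7 and 2*val + 3*x + 4 = 2) must hold; in canonical form it is (m > 5 or val < 7) -> (2*x > 6 and 2*val + 3*x = -2).
Before vec[m] := 3*m + 8: (m > 5 or val < 7) -> (2*x > 6 and 2*val + 3*x = -2)
Before skip: (m > 5 or val < 7) -> (2*x > 6 and 2*val + 3*x = -2)
The weakest precondition is (m > 5 or val < 7) -> (2*x > 6 and 2*val + 3*x = -2).
Check whether (m > 5 or val < 7) -> (2*x > 9 and 2*val + 3*x = -2) implies it.
Every state satisfying the precondition satisfies the weakest precondition: the implication holds.
Answer: valid


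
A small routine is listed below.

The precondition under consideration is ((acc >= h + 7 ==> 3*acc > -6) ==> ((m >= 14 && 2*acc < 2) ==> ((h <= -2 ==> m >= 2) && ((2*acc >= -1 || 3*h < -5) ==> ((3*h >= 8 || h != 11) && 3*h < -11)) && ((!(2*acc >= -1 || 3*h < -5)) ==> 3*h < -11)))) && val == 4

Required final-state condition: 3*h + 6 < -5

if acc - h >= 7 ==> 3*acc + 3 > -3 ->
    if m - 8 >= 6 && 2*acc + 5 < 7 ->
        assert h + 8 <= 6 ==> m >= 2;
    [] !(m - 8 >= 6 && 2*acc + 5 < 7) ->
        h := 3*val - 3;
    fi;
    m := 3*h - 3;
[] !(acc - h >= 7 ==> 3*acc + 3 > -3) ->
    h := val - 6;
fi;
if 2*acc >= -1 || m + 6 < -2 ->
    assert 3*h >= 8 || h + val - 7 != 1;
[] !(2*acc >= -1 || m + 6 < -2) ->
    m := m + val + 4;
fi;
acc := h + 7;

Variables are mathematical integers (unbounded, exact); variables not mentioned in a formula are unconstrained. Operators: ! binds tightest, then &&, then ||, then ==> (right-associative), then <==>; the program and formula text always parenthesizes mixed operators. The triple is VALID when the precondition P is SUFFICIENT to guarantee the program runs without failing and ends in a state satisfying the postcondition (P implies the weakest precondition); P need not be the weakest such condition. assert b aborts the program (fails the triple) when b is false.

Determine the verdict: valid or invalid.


Working backward. After the program, the postcondition 3*h + 6 < -5 must hold; in canonical form it is 3*h < -11.
Before acc := h + 7: 3*h < -11
Then branch requires (3*h >= 8 || h + val != 8) && 3*h < -11; else branch requires 3*h < -11.
Before the if: ((2*acc >= -1 || m < -8) ==> ((3*h >= 8 || h + val != 8) && 3*h < -11)) && ((!(2*acc >= -1 || m < -8)) ==> 3*h < -11)
Then branch requires ((m >= 14 && 2*acc < 2) ==> ((h <= -2 ==> m >= 2) && ((2*acc >= -1 || 3*h < -5) ==> ((3*h >= 8 || h + val != 8) && 3*h < -11)) && ((!(2*acc >= -1 || 3*h < -5)) ==> 3*h < -11))) && ((!(m >= 14 && 2*acc < 2)) ==> (((2*acc >= -1 || 9*val < 4) ==> ((9*val >= 17 || 4*val != 11) && 9*val < -2)) && ((!(2*acc >= -1 || 9*val < 4)) ==> 9*val < -2))); else branch requires ((2*acc >= -1 || m < -8) ==> ((3*val >= 26 || 2*val != 14) && 3*val < 7)) && ((!(2*acc >= -1 || m < -8)) ==> 3*val < 7).
Before the if: ((acc >= h + 7 ==> 3*acc > -6) ==> (((m >= 14 && 2*acc < 2) ==> ((h <= -2 ==> m >= 2) && ((2*acc >= -1 || 3*h < -5) ==> ((3*h >= 8 || h + val != 8) && 3*h < -11)) && ((!(2*acc >= -1 || 3*h < -5)) ==> 3*h < -11))) && ((!(m >= 14 && 2*acc < 2)) ==> (((2*acc >= -1 || 9*val < 4) ==> ((9*val >= 17 || 4*val != 11) && 9*val < -2)) && ((!(2*acc >= -1 || 9*val < 4)) ==> 9*val < -2))))) && ((!(acc >= h + 7 ==> 3*acc > -6)) ==> (((2*acc >= -1 || m < -8) ==> ((3*val >= 26 || 2*val != 14) && 3*val < 7)) && ((!(2*acc >= -1 || m < -8)) ==> 3*val < 7)))
The weakest precondition is ((acc >= h + 7 ==> 3*acc > -6) ==> (((m >= 14 && 2*acc < 2) ==> ((h <= -2 ==> m >= 2) && ((2*acc >= -1 || 3*h < -5) ==> ((3*h >= 8 || h + val != 8) && 3*h < -11)) && ((!(2*acc >= -1 || 3*h < -5)) ==> 3*h < -11))) && ((!(m >= 14 && 2*acc < 2)) ==> (((2*acc >= -1 || 9*val < 4) ==> ((9*val >= 17 || 4*val != 11) && 9*val < -2)) && ((!(2*acc >= -1 || 9*val < 4)) ==> 9*val < -2))))) && ((!(acc >= h + 7 ==> 3*acc > -6)) ==> (((2*acc >= -1 || m < -8) ==> ((3*val >= 26 || 2*val != 14) && 3*val < 7)) && ((!(2*acc >= -1 || m < -8)) ==> 3*val < 7))).
Check whether ((acc >= h + 7 ==> 3*acc > -6) ==> ((m >= 14 && 2*acc < 2) ==> ((h <= -2 ==> m >= 2) && ((2*acc >= -1 || 3*h < -5) ==> ((3*h >= 8 || h != 11) && 3*h < -11)) && ((!(2*acc >= -1 || 3*h < -5)) ==> 3*h < -11)))) && val == 4 implies it.
Countermodel: at the initial state acc = -1, h = -2, m = 0, val = 4, the precondition holds but the weakest precondition fails.
Answer: invalid


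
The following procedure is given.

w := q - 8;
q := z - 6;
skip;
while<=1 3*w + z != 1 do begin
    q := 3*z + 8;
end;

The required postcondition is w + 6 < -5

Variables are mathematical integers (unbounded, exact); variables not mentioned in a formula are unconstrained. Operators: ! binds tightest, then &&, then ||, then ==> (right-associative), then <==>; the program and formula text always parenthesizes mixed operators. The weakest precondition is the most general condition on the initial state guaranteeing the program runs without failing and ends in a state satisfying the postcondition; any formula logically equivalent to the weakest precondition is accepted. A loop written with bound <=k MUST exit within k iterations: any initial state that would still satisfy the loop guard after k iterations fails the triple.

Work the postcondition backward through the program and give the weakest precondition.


Working backward. After the program, the postcondition w + 6 < -5 must hold; in canonical form it is w < -11.
Before the loop (bound <=1), unroll the exhaustion recursion (WP_0 = exit-now case; WP_j = one more guarded iteration, up to j = 1):
  WP_0: (!(3*w + z != 1)) && w < -11
  WP_1: (3*w + z != 1 ==> ((!(3*w + z != 1)) && w < -11)) && ((!(3*w + z != 1)) ==> w < -11)
So before the loop: (3*w + z != 1 ==> ((!(3*w + z != 1)) && w < -11)) && ((!(3*w + z != 1)) ==> w < -11)
Before skip: (3*w + z != 1 ==> ((!(3*w + z != 1)) && w < -11)) && ((!(3*w + z != 1)) ==> w < -11)
Before q := z - 6: (3*w + z != 1 ==> ((!(3*w + z != 1)) && w < -11)) && ((!(3*w + z != 1)) ==> w < -11)
Before w := q - 8: (3*q + z != 25 ==> ((!(3*q + z != 25)) && q < -3)) && ((!(3*q + z != 25)) ==> q < -3)
Answer: WP = (3*q + z != 25 ==> ((!(3*q + z != 25)) && q < -3)) && ((!(3*q + z != 25)) ==> q < -3)


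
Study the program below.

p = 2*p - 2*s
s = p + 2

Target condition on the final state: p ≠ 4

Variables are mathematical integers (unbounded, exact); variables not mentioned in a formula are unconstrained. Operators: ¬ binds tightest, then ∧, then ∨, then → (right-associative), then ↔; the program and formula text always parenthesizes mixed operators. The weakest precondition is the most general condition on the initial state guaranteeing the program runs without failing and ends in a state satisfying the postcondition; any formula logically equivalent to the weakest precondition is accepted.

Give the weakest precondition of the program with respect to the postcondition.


Working backward. After the program, p ≠ 4 must hold.
Before s := p + 2: p ≠ 4
Before p := 2*p - 2*s: 2*p ≠ 2*s + 4
Answer: WP = 2*p ≠ 2*s + 4


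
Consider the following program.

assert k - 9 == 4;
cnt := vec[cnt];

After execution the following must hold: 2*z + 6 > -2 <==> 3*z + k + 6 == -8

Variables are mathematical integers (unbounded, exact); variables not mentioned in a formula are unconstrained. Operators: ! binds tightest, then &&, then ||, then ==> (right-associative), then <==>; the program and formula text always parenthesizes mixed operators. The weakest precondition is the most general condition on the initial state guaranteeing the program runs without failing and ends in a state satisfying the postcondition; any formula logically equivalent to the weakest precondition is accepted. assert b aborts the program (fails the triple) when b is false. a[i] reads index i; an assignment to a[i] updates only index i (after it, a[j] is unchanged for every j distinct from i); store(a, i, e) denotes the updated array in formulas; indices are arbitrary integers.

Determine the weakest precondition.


Working backward. After the program, the postcondition 2*z + 6 > -2 <==> 3*z + k + 6 == -8 must hold; in canonical form it is 2*z > -8 <==> k + 3*z == -14.
Before cnt := vec[cnt]: 2*z > -8 <==> k + 3*z == -14
Before assert k - 9 == 4: k == 13 && (2*z > -8 <==> k + 3*z == -14)
Answer: WP = k == 13 && (2*z > -8 <==> k + 3*z == -14)
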